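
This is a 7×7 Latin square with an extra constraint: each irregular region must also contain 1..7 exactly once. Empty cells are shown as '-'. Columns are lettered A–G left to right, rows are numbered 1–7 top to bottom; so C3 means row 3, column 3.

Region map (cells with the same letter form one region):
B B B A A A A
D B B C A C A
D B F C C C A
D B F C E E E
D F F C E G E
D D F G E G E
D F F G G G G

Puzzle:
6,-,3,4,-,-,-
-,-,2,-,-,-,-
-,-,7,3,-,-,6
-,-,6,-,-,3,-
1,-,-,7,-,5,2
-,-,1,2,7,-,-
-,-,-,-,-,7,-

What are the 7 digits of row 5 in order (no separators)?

C5 = 4: row 5 has {1,2,5,7}; col 3 has {1,2,3,6,7}; region has {1,6,7} → only 4 remains.
E5 = 6: row 5 has {1,2,4,5,7}; col 5 has {7}; region has {2,3,7} → only 6 remains.
C7 = 5 (sole candidate).
B5 = 3: row 5 has {1,2,4,5,6,7}; col 2 has {}; region has {1,4,5,6,7} → only 3 remains.

1347652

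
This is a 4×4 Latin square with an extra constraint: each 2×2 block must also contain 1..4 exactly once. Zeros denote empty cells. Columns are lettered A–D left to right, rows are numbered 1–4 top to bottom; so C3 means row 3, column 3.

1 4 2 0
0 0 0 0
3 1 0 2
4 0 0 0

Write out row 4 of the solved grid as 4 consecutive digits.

D1 = 3 (sole candidate).
A2 = 2 (sole candidate).
B2 = 3 (sole candidate).
C3 = 4 (sole candidate).
B4 = 2: row 4 has {4}; col 2 has {1,3,4}; box has {1,3,4} → only 2 remains.
D4 = 1: row 4 has {2,4}; col 4 has {2,3}; box has {2,4} → only 1 remains.
C2 = 1 (sole candidate).
D2 = 4 (sole candidate).
C4 = 3: row 4 has {1,2,4}; col 3 has {1,2,4}; box has {1,2,4} → only 3 remains.

4231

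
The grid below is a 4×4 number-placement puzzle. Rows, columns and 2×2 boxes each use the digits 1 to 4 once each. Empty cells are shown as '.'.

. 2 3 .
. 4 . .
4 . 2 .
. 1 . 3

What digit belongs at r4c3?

r1c1 = 1: row 1 has {2,3}; col 1 has {4}; box has {2,4} → only 1 remains.
r1c4 = 4: row 1 has {1,2,3}; col 4 has {3}; box has {3} → only 4 remains.
r2c1 = 3: row 2 has {4}; col 1 has {1,4}; box has {1,2,4} → only 3 remains.
r2c3 = 1: row 2 has {3,4}; col 3 has {2,3}; box has {3,4} → only 1 remains.
r2c4 = 2: row 2 has {1,3,4}; col 4 has {3,4}; box has {1,3,4} → only 2 remains.
r3c2 = 3: row 3 has {2,4}; col 2 has {1,2,4}; box has {1,4} → only 3 remains.
r3c4 = 1: row 3 has {2,3,4}; col 4 has {2,3,4}; box has {2,3} → only 1 remains.
r4c1 = 2: row 4 has {1,3}; col 1 has {1,3,4}; box has {1,3,4} → only 2 remains.
r4c3 = 4: row 4 has {1,2,3}; col 3 has {1,2,3}; box has {1,2,3} → only 4 remains.

4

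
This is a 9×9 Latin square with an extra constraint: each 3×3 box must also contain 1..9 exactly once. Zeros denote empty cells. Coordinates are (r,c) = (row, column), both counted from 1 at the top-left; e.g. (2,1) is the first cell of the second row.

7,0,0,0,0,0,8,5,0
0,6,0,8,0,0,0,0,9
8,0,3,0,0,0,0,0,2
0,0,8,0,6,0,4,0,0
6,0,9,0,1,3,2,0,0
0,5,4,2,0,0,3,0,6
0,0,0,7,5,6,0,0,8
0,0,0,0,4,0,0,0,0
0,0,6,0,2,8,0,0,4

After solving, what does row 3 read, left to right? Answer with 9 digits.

893574162

(5,2) = 7 (sole candidate).
(5,8) = 8 (sole candidate).
(5,9) = 5 (sole candidate).
(6,1) = 1 (sole candidate).
(5,4) = 4 (sole candidate).
(1,4) = 6 (hidden single in row 1).
(6,5) = 8 (hidden single in row 6).
(8,2) = 8 (hidden single in row 8).
(8,3) = 7 (hidden single in column 3).
(2,3) = 5 (hidden single in column 3).
(4,9) = 7 (hidden single in column 9).
(6,8) = 9 (sole candidate).
(4,8) = 1 (sole candidate).
(6,6) = 7 (sole candidate).
Singles propagation stalls; (3,5) is still open with candidates {7,9}.
  Try (3,5) = 9: this forces (1,5)=3, (1,9)=1, (2,5)=7; then (2,7) has no candidate left — contradiction.
So (3,5) = 7.
(2,5) = 3 (sole candidate).
(1,5) = 9 (sole candidate).
(1,9) = 3 (hidden single in row 1).
(8,9) = 1 (sole candidate).
(7,7) = 9 (sole candidate).
(8,6) = 9 (sole candidate).
(4,6) = 5 (sole candidate).
(8,4) = 3 (sole candidate).
(9,4) = 1 (sole candidate).
(3,4) = 5: row 3 has {2,3,7,8}; col 4 has {1,2,3,4,6,7,8}; box has {3,6,7,8,9} → only 5 remains.
(4,4) = 9 (sole candidate).
(3,2) = 9: in row 3, 9 can only go here (every other open cell in that row sees a 9).
(9,2) = 3 (sole candidate).
(9,8) = 7 (sole candidate).
(2,8) = 4 (sole candidate).
(3,8) = 6: row 3 has {2,3,5,7,8,9}; col 8 has {1,4,5,7,8,9}; box has {2,3,4,5,8,9} → only 6 remains.
(4,2) = 2 (sole candidate).
(8,8) = 2 (sole candidate).
(9,7) = 5 (sole candidate).
(2,1) = 2 (sole candidate).
(2,6) = 1 (sole candidate).
(2,7) = 7 (sole candidate).
(3,6) = 4: row 3 has {2,3,5,6,7,8,9}; col 6 has {1,3,5,6,7,8,9}; box has {1,3,5,6,7,8,9} → only 4 remains.
(3,7) = 1: row 3 has {2,3,4,5,6,7,8,9}; col 7 has {2,3,4,5,7,8,9}; box has {2,3,4,5,6,7,8,9} → only 1 remains.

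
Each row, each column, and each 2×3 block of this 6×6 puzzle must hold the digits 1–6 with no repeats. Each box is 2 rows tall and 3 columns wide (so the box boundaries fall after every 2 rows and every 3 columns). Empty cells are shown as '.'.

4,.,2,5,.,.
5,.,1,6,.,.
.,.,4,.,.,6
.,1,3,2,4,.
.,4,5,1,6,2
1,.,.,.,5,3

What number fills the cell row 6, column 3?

row 1, column 6 = 1 (sole candidate).
row 2, column 2 = 3 (sole candidate).
row 2, column 5 = 2 (sole candidate).
row 2, column 6 = 4 (sole candidate).
row 3, column 1 = 2 (sole candidate).
row 3, column 2 = 5 (sole candidate).
row 3, column 4 = 3 (sole candidate).
row 3, column 5 = 1 (sole candidate).
row 4, column 1 = 6 (sole candidate).
row 4, column 6 = 5 (sole candidate).
row 5, column 1 = 3 (sole candidate).
row 6, column 3 = 6: row 6 has {1,3,5}; col 3 has {1,2,3,4,5}; box has {1,3,4,5} → only 6 remains.

6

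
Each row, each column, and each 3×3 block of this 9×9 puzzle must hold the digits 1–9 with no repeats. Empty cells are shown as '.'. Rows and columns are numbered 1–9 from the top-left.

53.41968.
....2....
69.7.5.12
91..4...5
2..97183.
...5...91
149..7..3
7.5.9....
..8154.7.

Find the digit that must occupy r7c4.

8

r1c9 = 7: row 1 has {1,3,4,5,6,8,9}; col 9 has {1,2,3,5}; box has {1,2,6,8} → only 7 remains.
r3c3 = 4: row 3 has {1,2,5,6,7,9}; col 3 has {5,8,9}; box has {3,5,6,9} → only 4 remains.
r3c7 = 3: row 3 has {1,2,4,5,6,7,9}; col 7 has {6,8}; box has {1,2,6,7,8} → only 3 remains.
r5c3 = 6: row 5 has {1,2,3,7,8,9}; col 3 has {4,5,8,9}; box has {1,2,9} → only 6 remains.
r5c9 = 4: row 5 has {1,2,3,6,7,8,9}; col 9 has {1,2,3,5,7}; box has {1,3,5,8,9} → only 4 remains.
r9c1 = 3: row 9 has {1,4,5,7,8}; col 1 has {1,2,5,6,7,9}; box has {1,4,5,7,8,9} → only 3 remains.
r1c3 = 2: row 1 has {1,3,4,5,6,7,8,9}; col 3 has {4,5,6,8,9}; box has {3,4,5,6,9} → only 2 remains.
r2c1 = 8: row 2 has {2}; col 1 has {1,2,3,5,6,7,9}; box has {2,3,4,5,6,9} → only 8 remains.
r2c2 = 7: row 2 has {2,8}; col 2 has {1,3,4,9}; box has {2,3,4,5,6,8,9} → only 7 remains.
r2c3 = 1: row 2 has {2,7,8}; col 3 has {2,4,5,6,8,9}; box has {2,3,4,5,6,7,8,9} → only 1 remains.
r2c9 = 9: row 2 has {1,2,7,8}; col 9 has {1,2,3,4,5,7}; box has {1,2,3,6,7,8} → only 9 remains.
r3c5 = 8: row 3 has {1,2,3,4,5,6,7,9}; col 5 has {1,2,4,5,7,9}; box has {1,2,4,5,7,9} → only 8 remains.
r5c2 = 5: row 5 has {1,2,3,4,6,7,8,9}; col 2 has {1,3,4,7,9}; box has {1,2,6,9} → only 5 remains.
r6c1 = 4: row 6 has {1,5,9}; col 1 has {1,2,3,5,6,7,8,9}; box has {1,2,5,6,9} → only 4 remains.
r6c2 = 8: row 6 has {1,4,5,9}; col 2 has {1,3,4,5,7,9}; box has {1,2,4,5,6,9} → only 8 remains.
r7c5 = 6: row 7 has {1,3,4,7,9}; col 5 has {1,2,4,5,7,8,9}; box has {1,4,5,7,9} → only 6 remains.
r9c9 = 6: row 9 has {1,3,4,5,7,8}; col 9 has {1,2,3,4,5,7,9}; box has {3,7} → only 6 remains.
r6c5 = 3: row 6 has {1,4,5,8,9}; col 5 has {1,2,4,5,6,7,8,9}; box has {1,4,5,7,9} → only 3 remains.
r8c9 = 8: row 8 has {5,7,9}; col 9 has {1,2,3,4,5,6,7,9}; box has {3,6,7} → only 8 remains.
r9c2 = 2: row 9 has {1,3,4,5,6,7,8}; col 2 has {1,3,4,5,7,8,9}; box has {1,3,4,5,7,8,9} → only 2 remains.
r9c7 = 9: row 9 has {1,2,3,4,5,6,7,8}; col 7 has {3,6,8}; box has {3,6,7,8} → only 9 remains.
r6c3 = 7: row 6 has {1,3,4,5,8,9}; col 3 has {1,2,4,5,6,8,9}; box has {1,2,4,5,6,8,9} → only 7 remains.
r6c7 = 2: row 6 has {1,3,4,5,7,8,9}; col 7 has {3,6,8,9}; box has {1,3,4,5,8,9} → only 2 remains.
r7c7 = 5: row 7 has {1,3,4,6,7,9}; col 7 has {2,3,6,8,9}; box has {3,6,7,8,9} → only 5 remains.
r7c8 = 2: row 7 has {1,3,4,5,6,7,9}; col 8 has {1,3,7,8,9}; box has {3,5,6,7,8,9} → only 2 remains.
r8c2 = 6: row 8 has {5,7,8,9}; col 2 has {1,2,3,4,5,7,8,9}; box has {1,2,3,4,5,7,8,9} → only 6 remains.
r8c8 = 4: row 8 has {5,6,7,8,9}; col 8 has {1,2,3,7,8,9}; box has {2,3,5,6,7,8,9} → only 4 remains.
r2c7 = 4: row 2 has {1,2,7,8,9}; col 7 has {2,3,5,6,8,9}; box has {1,2,3,6,7,8,9} → only 4 remains.
r2c8 = 5: row 2 has {1,2,4,7,8,9}; col 8 has {1,2,3,4,7,8,9}; box has {1,2,3,4,6,7,8,9} → only 5 remains.
r4c3 = 3: row 4 has {1,4,5,9}; col 3 has {1,2,4,5,6,7,8,9}; box has {1,2,4,5,6,7,8,9} → only 3 remains.
r4c7 = 7: row 4 has {1,3,4,5,9}; col 7 has {2,3,4,5,6,8,9}; box has {1,2,3,4,5,8,9} → only 7 remains.
r4c8 = 6: row 4 has {1,3,4,5,7,9}; col 8 has {1,2,3,4,5,7,8,9}; box has {1,2,3,4,5,7,8,9} → only 6 remains.
r6c6 = 6: row 6 has {1,2,3,4,5,7,8,9}; col 6 has {1,4,5,7,9}; box has {1,3,4,5,7,9} → only 6 remains.
r7c4 = 8: row 7 has {1,2,3,4,5,6,7,9}; col 4 has {1,4,5,7,9}; box has {1,4,5,6,7,9} → only 8 remains.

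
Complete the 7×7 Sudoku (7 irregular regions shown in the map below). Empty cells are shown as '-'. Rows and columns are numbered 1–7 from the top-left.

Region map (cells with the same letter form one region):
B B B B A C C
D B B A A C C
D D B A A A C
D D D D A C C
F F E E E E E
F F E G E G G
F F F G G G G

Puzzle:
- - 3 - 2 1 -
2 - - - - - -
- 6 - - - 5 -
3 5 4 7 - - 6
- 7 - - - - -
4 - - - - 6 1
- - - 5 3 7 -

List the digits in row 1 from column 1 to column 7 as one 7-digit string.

row 1, column 2 = 4: row 1 has {1,2,3}; col 2 has {5,6,7}; region has {3} → only 4 remains.
row 1, column 4 = 6: row 1 has {1,2,3,4}; col 4 has {5,7}; region has {3,4} → only 6 remains.
row 2, column 2 = 1: row 2 has {2}; col 2 has {4,5,6,7}; region has {3,4,6} → only 1 remains.
row 3, column 1 = 1: row 3 has {5,6}; col 1 has {2,3,4}; region has {2,3,4,5,6,7} → only 1 remains.
row 4, column 5 = 1: row 4 has {3,4,5,6,7}; col 5 has {2,3}; region has {2,5} → only 1 remains.
row 4, column 6 = 2: row 4 has {1,3,4,5,6,7}; col 6 has {1,5,6,7}; region has {1,6} → only 2 remains.
row 6, column 4 = 2: row 6 has {1,4,6}; col 4 has {5,6,7}; region has {1,3,5,6,7} → only 2 remains.
row 7, column 1 = 6: row 7 has {3,5,7}; col 1 has {1,2,3,4}; region has {4,7} → only 6 remains.
row 7, column 2 = 2: row 7 has {3,5,6,7}; col 2 has {1,4,5,6,7}; region has {4,6,7} → only 2 remains.
row 7, column 3 = 1: row 7 has {2,3,5,6,7}; col 3 has {3,4}; region has {2,4,6,7} → only 1 remains.
row 7, column 7 = 4: row 7 has {1,2,3,5,6,7}; col 7 has {1,6}; region has {1,2,3,5,6,7} → only 4 remains.
row 5, column 1 = 5: row 5 has {7}; col 1 has {1,2,3,4,6}; region has {1,2,4,6,7} → only 5 remains.
row 6, column 2 = 3: row 6 has {1,2,4,6}; col 2 has {1,2,4,5,6,7}; region has {1,2,4,5,6,7} → only 3 remains.
row 1, column 1 = 7: row 1 has {1,2,3,4,6}; col 1 has {1,2,3,4,5,6}; region has {1,3,4,6} → only 7 remains.
row 1, column 7 = 5: row 1 has {1,2,3,4,6,7}; col 7 has {1,4,6}; region has {1,2,6} → only 5 remains.

7436215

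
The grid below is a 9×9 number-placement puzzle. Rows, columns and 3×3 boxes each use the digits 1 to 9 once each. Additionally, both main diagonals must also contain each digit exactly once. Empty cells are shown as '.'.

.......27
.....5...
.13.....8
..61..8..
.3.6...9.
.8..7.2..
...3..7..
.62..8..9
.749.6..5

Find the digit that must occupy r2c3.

r8c8 = 4: row 8 has {2,6,8,9}; col 8 has {2,9}; box has {5,7,9}; main diagonal has {1,3,5,7} → only 4 remains.
r6c6 = 9: row 6 has {2,7,8}; col 6 has {5,6,8}; box has {1,6,7}; main diagonal has {1,3,4,5,7} → only 9 remains.
r2c2 = 2: row 2 has {5}; col 2 has {1,3,6,7,8}; box has {1,3}; main diagonal has {1,3,4,5,7,9} → only 2 remains.
r5c5 = 8: row 5 has {3,6,9}; col 5 has {7}; box has {1,6,7,9}; main diagonal has {1,2,3,4,5,7,9}; anti-diagonal has {6,7} → only 8 remains.
r1c1 = 6: row 1 has {2,7}; col 1 has {}; box has {1,2,3}; main diagonal has {1,2,3,4,5,7,8,9} → only 6 remains.
r8c4 = 7: in row 8, 7 can only go here (every other open cell in that row sees a 7).
r9c8 = 8: in row 9, 8 can only go here (every other open cell in that row sees an 8).
r9c5 = 2: in row 9, 2 can only go here (every other open cell in that row sees a 2).
r7c9 = 2: in row 7, 2 can only go here (every other open cell in that row sees a 2).
r7c1 = 8: in row 7, 8 can only go here (every other open cell in that row sees an 8).
r7c8 = 6: in row 7, 6 can only go here (every other open cell in that row sees a 6).
r3c8 = 5: row 3 has {1,3,8}; col 8 has {2,4,6,8,9}; box has {2,7,8} → only 5 remains.
r3c5 = 6: in row 3, 6 can only go here (every other open cell in that row sees a 6).
r6c9 = 6: in row 6, 6 can only go here (every other open cell in that row sees a 6).
r2c7 = 6: in row 2, 6 can only go here (every other open cell in that row sees a 6).
r6c8 = 3: in row 6, 3 can only go here (every other open cell in that row sees a 3).
r2c8 = 1: row 2 has {2,5,6}; col 8 has {2,3,4,5,6,8,9}; box has {2,5,6,7,8}; anti-diagonal has {6,7,8} → only 1 remains.
r4c8 = 7: row 4 has {1,6,8}; col 8 has {1,2,3,4,5,6,8,9}; box has {2,3,6,8,9} → only 7 remains.
r4c9 = 4: row 4 has {1,6,7,8}; col 9 has {2,5,6,7,8,9}; box has {2,3,6,7,8,9} → only 4 remains.
r5c9 = 1: row 5 has {3,6,8,9}; col 9 has {2,4,5,6,7,8,9}; box has {2,3,4,6,7,8,9} → only 1 remains.
r9c1 = 3: row 9 has {2,4,5,6,7,8,9}; col 1 has {6,8}; box has {2,4,6,7,8}; anti-diagonal has {1,6,7,8} → only 3 remains.
r9c7 = 1: row 9 has {2,3,4,5,6,7,8,9}; col 7 has {2,6,7,8}; box has {2,4,5,6,7,8,9} → only 1 remains.
r2c9 = 3: row 2 has {1,2,5,6}; col 9 has {1,2,4,5,6,7,8,9}; box has {1,2,5,6,7,8} → only 3 remains.
r4c6 = 2: row 4 has {1,4,6,7,8}; col 6 has {5,6,8,9}; box has {1,6,7,8,9}; anti-diagonal has {1,3,6,7,8} → only 2 remains.
r5c6 = 4: row 5 has {1,3,6,8,9}; col 6 has {2,5,6,8,9}; box has {1,2,6,7,8,9} → only 4 remains.
r5c7 = 5: row 5 has {1,3,4,6,8,9}; col 7 has {1,2,6,7,8}; box has {1,2,3,4,6,7,8,9} → only 5 remains.
r6c4 = 5: row 6 has {2,3,6,7,8,9}; col 4 has {1,3,6,7,9}; box has {1,2,4,6,7,8,9}; anti-diagonal has {1,2,3,6,7,8} → only 5 remains.
r7c3 = 9: row 7 has {2,3,6,7,8}; col 3 has {2,3,4,6}; box has {2,3,4,6,7,8}; anti-diagonal has {1,2,3,5,6,7,8} → only 9 remains.
r7c6 = 1: row 7 has {2,3,6,7,8,9}; col 6 has {2,4,5,6,8,9}; box has {2,3,6,7,8,9} → only 1 remains.
r8c5 = 5: row 8 has {2,4,6,7,8,9}; col 5 has {2,6,7,8}; box has {1,2,3,6,7,8,9} → only 5 remains.
r8c7 = 3: row 8 has {2,4,5,6,7,8,9}; col 7 has {1,2,5,6,7,8}; box has {1,2,4,5,6,7,8,9} → only 3 remains.
r1c6 = 3: row 1 has {2,6,7}; col 6 has {1,2,4,5,6,8,9}; box has {5,6} → only 3 remains.
r3c6 = 7: row 3 has {1,3,5,6,8}; col 6 has {1,2,3,4,5,6,8,9}; box has {3,5,6} → only 7 remains.
r3c7 = 4: row 3 has {1,3,5,6,7,8}; col 7 has {1,2,3,5,6,7,8}; box has {1,2,3,5,6,7,8}; anti-diagonal has {1,2,3,5,6,7,8,9} → only 4 remains.
r4c5 = 3: row 4 has {1,2,4,6,7,8}; col 5 has {2,5,6,7,8}; box has {1,2,4,5,6,7,8,9} → only 3 remains.
r5c3 = 7: row 5 has {1,3,4,5,6,8,9}; col 3 has {2,3,4,6,9}; box has {3,6,8} → only 7 remains.
r6c3 = 1: row 6 has {2,3,5,6,7,8,9}; col 3 has {2,3,4,6,7,9}; box has {3,6,7,8} → only 1 remains.
r7c2 = 5: row 7 has {1,2,3,6,7,8,9}; col 2 has {1,2,3,6,7,8}; box has {2,3,4,6,7,8,9} → only 5 remains.
r7c5 = 4: row 7 has {1,2,3,5,6,7,8,9}; col 5 has {2,3,5,6,7,8}; box has {1,2,3,5,6,7,8,9} → only 4 remains.
r8c1 = 1: row 8 has {2,3,4,5,6,7,8,9}; col 1 has {3,6,8}; box has {2,3,4,5,6,7,8,9} → only 1 remains.
r1c7 = 9: row 1 has {2,3,6,7}; col 7 has {1,2,3,4,5,6,7,8}; box has {1,2,3,4,5,6,7,8} → only 9 remains.
r2c3 = 8: row 2 has {1,2,3,5,6}; col 3 has {1,2,3,4,6,7,9}; box has {1,2,3,6} → only 8 remains.

8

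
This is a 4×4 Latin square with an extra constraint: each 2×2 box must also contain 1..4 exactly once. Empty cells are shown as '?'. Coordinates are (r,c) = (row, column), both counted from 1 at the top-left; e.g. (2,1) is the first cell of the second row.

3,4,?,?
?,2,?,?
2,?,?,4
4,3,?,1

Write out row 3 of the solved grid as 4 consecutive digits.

2134

(1,4) = 2 (sole candidate).
(2,1) = 1 (sole candidate).
(2,4) = 3 (sole candidate).
(3,2) = 1: row 3 has {2,4}; col 2 has {2,3,4}; box has {2,3,4} → only 1 remains.
(3,3) = 3: row 3 has {1,2,4}; col 3 has {}; box has {1,4} → only 3 remains.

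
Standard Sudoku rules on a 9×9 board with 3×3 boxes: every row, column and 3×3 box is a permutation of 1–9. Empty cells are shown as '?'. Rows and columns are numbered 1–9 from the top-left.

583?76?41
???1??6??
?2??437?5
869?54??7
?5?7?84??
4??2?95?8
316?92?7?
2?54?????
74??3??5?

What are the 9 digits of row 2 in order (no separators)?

R1C4 = 9 (sole candidate).
R1C7 = 2 (sole candidate).
R2C1 = 9: row 2 has {1,6}; col 1 has {2,3,4,5,7,8}; box has {2,3,5,8} → only 9 remains.
R2C2 = 7: row 2 has {1,6,9}; col 2 has {1,2,4,5,6,8}; box has {2,3,5,8,9} → only 7 remains.
R2C3 = 4: row 2 has {1,6,7,9}; col 3 has {3,5,6,9}; box has {2,3,5,7,8,9} → only 4 remains.
R2C6 = 5: row 2 has {1,4,6,7,9}; col 6 has {2,3,4,6,8,9}; box has {1,3,4,6,7,9} → only 5 remains.
R2C9 = 3: row 2 has {1,4,5,6,7,9}; col 9 has {1,5,7,8}; box has {1,2,4,5,6,7} → only 3 remains.
R3C3 = 1 (sole candidate).
R3C4 = 8 (sole candidate).
R3C8 = 9 (sole candidate).
R4C4 = 3 (sole candidate).
R4C7 = 1 (sole candidate).
R4C8 = 2 (sole candidate).
R5C1 = 1 (sole candidate).
R5C3 = 2 (sole candidate).
R5C5 = 6 (sole candidate).
R5C8 = 3 (sole candidate).
R5C9 = 9 (sole candidate).
R6C2 = 3 (sole candidate).
R6C3 = 7 (sole candidate).
R6C5 = 1 (sole candidate).
R6C8 = 6 (sole candidate).
R7C4 = 5 (sole candidate).
R7C7 = 8 (sole candidate).
R7C9 = 4 (sole candidate).
R8C2 = 9 (sole candidate).
R8C5 = 8 (sole candidate).
R8C7 = 3 (sole candidate).
R8C8 = 1 (sole candidate).
R8C9 = 6 (sole candidate).
R9C3 = 8 (sole candidate).
R9C4 = 6 (sole candidate).
R9C6 = 1 (sole candidate).
R9C7 = 9 (sole candidate).
R9C9 = 2 (sole candidate).
R2C5 = 2: row 2 has {1,3,4,5,6,7,9}; col 5 has {1,3,4,5,6,7,8,9}; box has {1,3,4,5,6,7,8,9} → only 2 remains.
R2C8 = 8: row 2 has {1,2,3,4,5,6,7,9}; col 8 has {1,2,3,4,5,6,7,9}; box has {1,2,3,4,5,6,7,9} → only 8 remains.

974125683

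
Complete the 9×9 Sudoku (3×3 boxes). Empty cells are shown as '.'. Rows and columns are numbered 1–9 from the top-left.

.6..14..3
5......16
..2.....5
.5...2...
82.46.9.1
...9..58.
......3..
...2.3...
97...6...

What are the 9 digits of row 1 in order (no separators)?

768514293

r1c1 = 7: row 1 has {1,3,4,6}; col 1 has {5,8,9}; box has {2,5,6} → only 7 remains.
r1c4 = 5: in row 1, 5 can only go here (every other open cell in that row sees a 5).
r3c4 = 6 (hidden single in row 3).
r4c3 = 9 (hidden single in row 4).
r1c3 = 8: row 1 has {1,3,4,5,6,7}; col 3 has {2,9}; box has {2,5,6,7} → only 8 remains.
r1c7 = 2: row 1 has {1,3,4,5,6,7,8}; col 7 has {3,5,9}; box has {1,3,5,6} → only 2 remains.
r1c8 = 9: row 1 has {1,2,3,4,5,6,7,8}; col 8 has {1,8}; box has {1,2,3,5,6} → only 9 remains.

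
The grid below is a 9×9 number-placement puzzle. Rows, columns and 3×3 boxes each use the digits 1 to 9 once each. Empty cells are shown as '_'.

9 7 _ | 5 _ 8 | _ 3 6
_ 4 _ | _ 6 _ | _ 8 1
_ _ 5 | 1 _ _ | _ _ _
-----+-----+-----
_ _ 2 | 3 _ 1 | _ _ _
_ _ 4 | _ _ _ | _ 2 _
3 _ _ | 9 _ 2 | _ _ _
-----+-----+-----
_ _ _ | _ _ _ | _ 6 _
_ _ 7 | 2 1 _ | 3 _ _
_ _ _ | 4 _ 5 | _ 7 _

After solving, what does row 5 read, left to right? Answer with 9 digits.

514687923

row 1, column 3 = 1: row 1 has {3,5,6,7,8,9}; col 3 has {2,4,5,7}; box has {4,5,7,9} → only 1 remains.
row 2, column 1 = 2: row 2 has {1,4,6,8}; col 1 has {3,9}; box has {1,4,5,7,9} → only 2 remains.
row 2, column 3 = 3: row 2 has {1,2,4,6,8}; col 3 has {1,2,4,5,7}; box has {1,2,4,5,7,9} → only 3 remains.
row 2, column 4 = 7: row 2 has {1,2,3,4,6,8}; col 4 has {1,2,3,4,5,9}; box has {1,5,6,8} → only 7 remains.
row 2, column 6 = 9: row 2 has {1,2,3,4,6,7,8}; col 6 has {1,2,5,8}; box has {1,5,6,7,8} → only 9 remains.
row 2, column 7 = 5: row 2 has {1,2,3,4,6,7,8,9}; col 7 has {3}; box has {1,3,6,8} → only 5 remains.
row 7, column 4 = 8: row 7 has {6}; col 4 has {1,2,3,4,5,7,9}; box has {1,2,4,5} → only 8 remains.
row 8, column 6 = 6: row 8 has {1,2,3,7}; col 6 has {1,2,5,8,9}; box has {1,2,4,5,8} → only 6 remains.
row 5, column 4 = 6: row 5 has {2,4}; col 4 has {1,2,3,4,5,7,8,9}; box has {1,2,3,9} → only 6 remains.
row 5, column 6 = 7: row 5 has {2,4,6}; col 6 has {1,2,5,6,8,9}; box has {1,2,3,6,9} → only 7 remains.
row 7, column 3 = 9: row 7 has {6,8}; col 3 has {1,2,3,4,5,7}; box has {7} → only 9 remains.
row 7, column 6 = 3: row 7 has {6,8,9}; col 6 has {1,2,5,6,7,8,9}; box has {1,2,4,5,6,8} → only 3 remains.
row 9, column 5 = 9: row 9 has {4,5,7}; col 5 has {1,6}; box has {1,2,3,4,5,6,8} → only 9 remains.
row 3, column 6 = 4: row 3 has {1,5}; col 6 has {1,2,3,5,6,7,8,9}; box has {1,5,6,7,8,9} → only 4 remains.
row 3, column 8 = 9: row 3 has {1,4,5}; col 8 has {2,3,6,7,8}; box has {1,3,5,6,8} → only 9 remains.
row 7, column 5 = 7: row 7 has {3,6,8,9}; col 5 has {1,6,9}; box has {1,2,3,4,5,6,8,9} → only 7 remains.
row 1, column 5 = 2: row 1 has {1,3,5,6,7,8,9}; col 5 has {1,6,7,9}; box has {1,4,5,6,7,8,9} → only 2 remains.
row 1, column 7 = 4: row 1 has {1,2,3,5,6,7,8,9}; col 7 has {3,5}; box has {1,3,5,6,8,9} → only 4 remains.
row 3, column 5 = 3: row 3 has {1,4,5,9}; col 5 has {1,2,6,7,9}; box has {1,2,4,5,6,7,8,9} → only 3 remains.
row 5, column 9 = 3: in row 5, 3 can only go here (every other open cell in that row sees a 3).
row 8, column 9 = 9: in row 8, 9 can only go here (every other open cell in that row sees a 9).
row 9, column 2 = 3: in row 9, 3 can only go here (every other open cell in that row sees a 3).
row 4, column 1 = 7: in column 1, 7 can only go here (every other open cell in that column sees a 7).
row 7, column 2 = 2: in column 2, 2 can only go here (every other open cell in that column sees a 2).
row 7, column 7 = 1: row 7 has {2,3,6,7,8,9}; col 7 has {3,4,5}; box has {3,6,7,9} → only 1 remains.
row 9, column 1 = 1: in row 9, 1 can only go here (every other open cell in that row sees a 1).
row 5, column 2 = 1: in row 5, 1 can only go here (every other open cell in that row sees a 1).
row 5, column 7 = 9: in row 5, 9 can only go here (every other open cell in that row sees a 9).
row 4, column 2 = 9: in row 4, 9 can only go here (every other open cell in that row sees a 9).
row 4, column 7 = 6: in row 4, 6 can only go here (every other open cell in that row sees a 6).
row 6, column 8 = 1: in row 6, 1 can only go here (every other open cell in that row sees a 1).
row 9, column 3 = 6: in row 9, 6 can only go here (every other open cell in that row sees a 6).
row 6, column 3 = 8: row 6 has {1,2,3,9}; col 3 has {1,2,3,4,5,6,7,9}; box has {1,2,3,4,7,9} → only 8 remains.
row 6, column 7 = 7: row 6 has {1,2,3,8,9}; col 7 has {1,3,4,5,6,9}; box has {1,2,3,6,9} → only 7 remains.
row 3, column 7 = 2: row 3 has {1,3,4,5,9}; col 7 has {1,3,4,5,6,7,9}; box has {1,3,4,5,6,8,9} → only 2 remains.
row 3, column 9 = 7: row 3 has {1,2,3,4,5,9}; col 9 has {1,3,6,9}; box has {1,2,3,4,5,6,8,9} → only 7 remains.
row 5, column 1 = 5: row 5 has {1,2,3,4,6,7,9}; col 1 has {1,2,3,7,9}; box has {1,2,3,4,7,8,9} → only 5 remains.
row 5, column 5 = 8: row 5 has {1,2,3,4,5,6,7,9}; col 5 has {1,2,3,6,7,9}; box has {1,2,3,6,7,9} → only 8 remains.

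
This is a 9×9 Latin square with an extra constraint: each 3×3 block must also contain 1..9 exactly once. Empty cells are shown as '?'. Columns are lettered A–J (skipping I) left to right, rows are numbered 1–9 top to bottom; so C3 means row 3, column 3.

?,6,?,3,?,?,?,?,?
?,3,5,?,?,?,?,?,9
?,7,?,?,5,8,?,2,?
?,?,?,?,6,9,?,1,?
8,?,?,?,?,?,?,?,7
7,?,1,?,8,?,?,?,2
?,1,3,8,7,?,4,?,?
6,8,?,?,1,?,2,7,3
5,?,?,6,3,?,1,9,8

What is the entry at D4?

7

G3 = 3 (hidden single in row 3).
J3 = 6 (hidden single in row 3).
J7 = 5 (sole candidate).
J4 = 4 (sole candidate).
F7 = 2 (sole candidate).
H7 = 6 (sole candidate).
F9 = 4 (sole candidate).
J1 = 1 (sole candidate).
C4 = 2 (sole candidate).
A7 = 9 (sole candidate).
C8 = 4 (sole candidate).
F8 = 5 (sole candidate).
B9 = 2 (sole candidate).
C9 = 7 (sole candidate).
F1 = 7 (sole candidate).
C3 = 9 (sole candidate).
A4 = 3 (sole candidate).
B4 = 5 (sole candidate).
D4 = 7: row 4 has {1,2,3,4,5,6,9}; col 4 has {3,6,8}; box has {6,8,9} → only 7 remains.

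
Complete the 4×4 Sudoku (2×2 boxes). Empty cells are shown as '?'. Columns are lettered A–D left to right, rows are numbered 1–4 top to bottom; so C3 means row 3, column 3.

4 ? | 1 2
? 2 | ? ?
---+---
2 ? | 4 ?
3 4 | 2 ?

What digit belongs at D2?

4

B1 = 3: row 1 has {1,2,4}; col 2 has {2,4}; box has {2,4} → only 3 remains.
A2 = 1: row 2 has {2}; col 1 has {2,3,4}; box has {2,3,4} → only 1 remains.
C2 = 3: row 2 has {1,2}; col 3 has {1,2,4}; box has {1,2} → only 3 remains.
D2 = 4: row 2 has {1,2,3}; col 4 has {2}; box has {1,2,3} → only 4 remains.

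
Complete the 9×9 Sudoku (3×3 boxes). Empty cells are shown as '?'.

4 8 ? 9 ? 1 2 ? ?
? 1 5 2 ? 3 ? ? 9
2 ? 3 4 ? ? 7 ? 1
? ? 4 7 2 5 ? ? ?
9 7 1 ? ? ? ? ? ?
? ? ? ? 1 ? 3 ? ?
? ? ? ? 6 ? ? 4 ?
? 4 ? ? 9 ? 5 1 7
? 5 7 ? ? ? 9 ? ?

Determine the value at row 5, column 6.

4

row 1, column 3 = 6: row 1 has {1,2,4,8,9}; col 3 has {1,3,4,5,7}; box has {1,2,3,4,5,8} → only 6 remains.
row 2, column 1 = 7: row 2 has {1,2,3,5,9}; col 1 has {2,4,9}; box has {1,2,3,4,5,6,8} → only 7 remains.
row 2, column 5 = 8: row 2 has {1,2,3,5,7,9}; col 5 has {1,2,6,9}; box has {1,2,3,4,9} → only 8 remains.
row 2, column 8 = 6: row 2 has {1,2,3,5,7,8,9}; col 8 has {1,4}; box has {1,2,7,9} → only 6 remains.
row 3, column 2 = 9: row 3 has {1,2,3,4,7}; col 2 has {1,4,5,7,8}; box has {1,2,3,4,5,6,7,8} → only 9 remains.
row 3, column 5 = 5: row 3 has {1,2,3,4,7,9}; col 5 has {1,2,6,8,9}; box has {1,2,3,4,8,9} → only 5 remains.
row 3, column 6 = 6: row 3 has {1,2,3,4,5,7,9}; col 6 has {1,3,5}; box has {1,2,3,4,5,8,9} → only 6 remains.
row 3, column 8 = 8: row 3 has {1,2,3,4,5,6,7,9}; col 8 has {1,4,6}; box has {1,2,6,7,9} → only 8 remains.
row 4, column 8 = 9: row 4 has {2,4,5,7}; col 8 has {1,4,6,8}; box has {3} → only 9 remains.
row 7, column 7 = 8: row 7 has {4,6}; col 7 has {2,3,5,7,9}; box has {1,4,5,7,9} → only 8 remains.
row 1, column 5 = 7: row 1 has {1,2,4,6,8,9}; col 5 has {1,2,5,6,8,9}; box has {1,2,3,4,5,6,8,9} → only 7 remains.
row 2, column 7 = 4: row 2 has {1,2,3,5,6,7,8,9}; col 7 has {2,3,5,7,8,9}; box has {1,2,6,7,8,9} → only 4 remains.
row 5, column 7 = 6: row 5 has {1,7,9}; col 7 has {2,3,4,5,7,8,9}; box has {3,9} → only 6 remains.
row 4, column 7 = 1: row 4 has {2,4,5,7,9}; col 7 has {2,3,4,5,6,7,8,9}; box has {3,6,9} → only 1 remains.
row 4, column 9 = 8: row 4 has {1,2,4,5,7,9}; col 9 has {1,7,9}; box has {1,3,6,9} → only 8 remains.
row 6, column 8 = 7: in row 6, 7 can only go here (every other open cell in that row sees a 7).
row 6, column 6 = 9: in row 6, 9 can only go here (every other open cell in that row sees a 9).
row 6, column 9 = 4: in row 6, 4 can only go here (every other open cell in that row sees a 4).
row 6, column 1 = 5: in row 6, 5 can only go here (every other open cell in that row sees a 5).
row 7, column 4 = 5: in row 7, 5 can only go here (every other open cell in that row sees a 5).
row 7, column 6 = 7: in row 7, 7 can only go here (every other open cell in that row sees a 7).
row 7, column 3 = 9: in row 7, 9 can only go here (every other open cell in that row sees a 9).
row 7, column 1 = 1: in row 7, 1 can only go here (every other open cell in that row sees a 1).
row 8, column 1 = 6: in row 8, 6 can only go here (every other open cell in that row sees a 6).
row 4, column 1 = 3: row 4 has {1,2,4,5,7,8,9}; col 1 has {1,2,4,5,6,7,9}; box has {1,4,5,7,9} → only 3 remains.
row 4, column 2 = 6: row 4 has {1,2,3,4,5,7,8,9}; col 2 has {1,4,5,7,8,9}; box has {1,3,4,5,7,9} → only 6 remains.
row 6, column 2 = 2: row 6 has {1,3,4,5,7,9}; col 2 has {1,4,5,6,7,8,9}; box has {1,3,4,5,6,7,9} → only 2 remains.
row 6, column 3 = 8: row 6 has {1,2,3,4,5,7,9}; col 3 has {1,3,4,5,6,7,9}; box has {1,2,3,4,5,6,7,9} → only 8 remains.
row 6, column 4 = 6: row 6 has {1,2,3,4,5,7,8,9}; col 4 has {2,4,5,7,9}; box has {1,2,5,7,9} → only 6 remains.
row 7, column 2 = 3: row 7 has {1,4,5,6,7,8,9}; col 2 has {1,2,4,5,6,7,8,9}; box has {1,4,5,6,7,9} → only 3 remains.
row 7, column 9 = 2: row 7 has {1,3,4,5,6,7,8,9}; col 9 has {1,4,7,8,9}; box has {1,4,5,7,8,9} → only 2 remains.
row 8, column 3 = 2: row 8 has {1,4,5,6,7,9}; col 3 has {1,3,4,5,6,7,8,9}; box has {1,3,4,5,6,7,9} → only 2 remains.
row 8, column 6 = 8: row 8 has {1,2,4,5,6,7,9}; col 6 has {1,3,5,6,7,9}; box has {5,6,7,9} → only 8 remains.
row 9, column 1 = 8: row 9 has {5,7,9}; col 1 has {1,2,3,4,5,6,7,9}; box has {1,2,3,4,5,6,7,9} → only 8 remains.
row 9, column 8 = 3: row 9 has {5,7,8,9}; col 8 has {1,4,6,7,8,9}; box has {1,2,4,5,7,8,9} → only 3 remains.
row 9, column 9 = 6: row 9 has {3,5,7,8,9}; col 9 has {1,2,4,7,8,9}; box has {1,2,3,4,5,7,8,9} → only 6 remains.
row 1, column 8 = 5: row 1 has {1,2,4,6,7,8,9}; col 8 has {1,3,4,6,7,8,9}; box has {1,2,4,6,7,8,9} → only 5 remains.
row 1, column 9 = 3: row 1 has {1,2,4,5,6,7,8,9}; col 9 has {1,2,4,6,7,8,9}; box has {1,2,4,5,6,7,8,9} → only 3 remains.
row 5, column 6 = 4: row 5 has {1,6,7,9}; col 6 has {1,3,5,6,7,8,9}; box has {1,2,5,6,7,9} → only 4 remains.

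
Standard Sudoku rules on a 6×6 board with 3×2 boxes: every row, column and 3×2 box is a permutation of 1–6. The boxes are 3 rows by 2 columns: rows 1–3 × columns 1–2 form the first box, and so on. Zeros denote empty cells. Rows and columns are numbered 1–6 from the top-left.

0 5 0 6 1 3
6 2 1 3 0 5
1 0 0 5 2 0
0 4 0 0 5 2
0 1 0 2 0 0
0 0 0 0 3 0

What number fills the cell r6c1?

r1c1 = 4: row 1 has {1,3,5,6}; col 1 has {1,6}; box has {1,2,5,6} → only 4 remains.
r1c3 = 2: row 1 has {1,3,4,5,6}; col 3 has {1}; box has {1,3,5,6} → only 2 remains.
r2c5 = 4: row 2 has {1,2,3,5,6}; col 5 has {1,2,3,5}; box has {1,2,3,5} → only 4 remains.
r3c2 = 3: row 3 has {1,2,5}; col 2 has {1,2,4,5}; box has {1,2,4,5,6} → only 3 remains.
r3c3 = 4: row 3 has {1,2,3,5}; col 3 has {1,2}; box has {1,2,3,5,6} → only 4 remains.
r3c6 = 6: row 3 has {1,2,3,4,5}; col 6 has {2,3,5}; box has {1,2,3,4,5} → only 6 remains.
r4c1 = 3: row 4 has {2,4,5}; col 1 has {1,4,6}; box has {1,4} → only 3 remains.
r4c3 = 6: row 4 has {2,3,4,5}; col 3 has {1,2,4}; box has {2} → only 6 remains.
r4c4 = 1: row 4 has {2,3,4,5,6}; col 4 has {2,3,5,6}; box has {2,6} → only 1 remains.
r5c1 = 5: row 5 has {1,2}; col 1 has {1,3,4,6}; box has {1,3,4} → only 5 remains.
r5c3 = 3: row 5 has {1,2,5}; col 3 has {1,2,4,6}; box has {1,2,6} → only 3 remains.
r5c5 = 6: row 5 has {1,2,3,5}; col 5 has {1,2,3,4,5}; box has {2,3,5} → only 6 remains.
r5c6 = 4: row 5 has {1,2,3,5,6}; col 6 has {2,3,5,6}; box has {2,3,5,6} → only 4 remains.
r6c1 = 2: row 6 has {3}; col 1 has {1,3,4,5,6}; box has {1,3,4,5} → only 2 remains.

2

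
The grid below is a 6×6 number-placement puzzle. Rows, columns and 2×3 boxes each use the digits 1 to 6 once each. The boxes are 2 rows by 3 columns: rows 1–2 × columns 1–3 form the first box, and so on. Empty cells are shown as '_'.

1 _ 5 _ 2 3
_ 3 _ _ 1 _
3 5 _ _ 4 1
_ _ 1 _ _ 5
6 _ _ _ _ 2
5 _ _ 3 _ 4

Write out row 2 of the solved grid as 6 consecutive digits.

row 2, column 6 = 6: row 2 has {1,3}; col 6 has {1,2,3,4,5}; box has {1,2,3} → only 6 remains.
row 5, column 5 = 5 (sole candidate).
row 6, column 3 = 2 (sole candidate).
row 6, column 5 = 6 (sole candidate).
row 1, column 4 = 4 (sole candidate).
row 2, column 3 = 4: row 2 has {1,3,6}; col 3 has {1,2,5}; box has {1,3,5} → only 4 remains.
row 2, column 4 = 5: row 2 has {1,3,4,6}; col 4 has {3,4}; box has {1,2,3,4,6} → only 5 remains.
row 3, column 3 = 6 (sole candidate).
row 3, column 4 = 2 (sole candidate).
row 4, column 4 = 6 (sole candidate).
row 4, column 5 = 3 (sole candidate).
row 5, column 3 = 3 (sole candidate).
row 5, column 4 = 1 (sole candidate).
row 6, column 2 = 1 (sole candidate).
row 1, column 2 = 6 (sole candidate).
row 2, column 1 = 2: row 2 has {1,3,4,5,6}; col 1 has {1,3,5,6}; box has {1,3,4,5,6} → only 2 remains.

234516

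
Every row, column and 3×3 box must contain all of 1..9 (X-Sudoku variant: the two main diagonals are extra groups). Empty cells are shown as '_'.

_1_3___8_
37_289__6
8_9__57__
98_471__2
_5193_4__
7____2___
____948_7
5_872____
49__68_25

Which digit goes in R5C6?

R1C1 = 6 (sole candidate).
R1C5 = 4 (sole candidate).
R1C6 = 7 (sole candidate).
R1C9 = 9 (sole candidate).
R2C8 = 5 (sole candidate).
R3C5 = 1 (sole candidate).
R5C1 = 2 (sole candidate).
R5C6 = 6: row 5 has {1,2,3,4,5,9}; col 6 has {1,2,4,5,7,8,9}; box has {1,2,3,4,7,9} → only 6 remains.

6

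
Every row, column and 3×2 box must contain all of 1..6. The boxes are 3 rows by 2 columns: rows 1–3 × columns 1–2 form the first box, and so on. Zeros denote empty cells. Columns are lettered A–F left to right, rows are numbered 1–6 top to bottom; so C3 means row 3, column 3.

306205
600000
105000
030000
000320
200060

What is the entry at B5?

6

B1 = 4: row 1 has {2,3,5,6}; col 2 has {3}; box has {1,3,6} → only 4 remains.
E1 = 1: row 1 has {2,3,4,5,6}; col 5 has {2,6}; box has {5} → only 1 remains.
B3 = 2: row 3 has {1,5}; col 2 has {3,4}; box has {1,3,4,6} → only 2 remains.
D3 = 4: row 3 has {1,2,5}; col 4 has {2,3}; box has {2,5,6} → only 4 remains.
E3 = 3: row 3 has {1,2,4,5}; col 5 has {1,2,6}; box has {1,5} → only 3 remains.
F3 = 6: row 3 has {1,2,3,4,5}; col 6 has {5}; box has {1,3,5} → only 6 remains.
B2 = 5: row 2 has {6}; col 2 has {2,3,4}; box has {1,2,3,4,6} → only 5 remains.
D2 = 1: row 2 has {5,6}; col 4 has {2,3,4}; box has {2,4,5,6} → only 1 remains.
E2 = 4: row 2 has {1,5,6}; col 5 has {1,2,3,6}; box has {1,3,5,6} → only 4 remains.
F2 = 2: row 2 has {1,4,5,6}; col 6 has {5,6}; box has {1,3,4,5,6} → only 2 remains.
E4 = 5: row 4 has {3}; col 5 has {1,2,3,4,6}; box has {2,6} → only 5 remains.
B6 = 1: row 6 has {2,6}; col 2 has {2,3,4,5}; box has {2,3} → only 1 remains.
C6 = 4: row 6 has {1,2,6}; col 3 has {5,6}; box has {3} → only 4 remains.
D6 = 5: row 6 has {1,2,4,6}; col 4 has {1,2,3,4}; box has {3,4} → only 5 remains.
F6 = 3: row 6 has {1,2,4,5,6}; col 6 has {2,5,6}; box has {2,5,6} → only 3 remains.
C2 = 3: row 2 has {1,2,4,5,6}; col 3 has {4,5,6}; box has {1,2,4,5,6} → only 3 remains.
A4 = 4: row 4 has {3,5}; col 1 has {1,2,3,6}; box has {1,2,3} → only 4 remains.
D4 = 6: row 4 has {3,4,5}; col 4 has {1,2,3,4,5}; box has {3,4,5} → only 6 remains.
F4 = 1: row 4 has {3,4,5,6}; col 6 has {2,3,5,6}; box has {2,3,5,6} → only 1 remains.
A5 = 5: row 5 has {2,3}; col 1 has {1,2,3,4,6}; box has {1,2,3,4} → only 5 remains.
B5 = 6: row 5 has {2,3,5}; col 2 has {1,2,3,4,5}; box has {1,2,3,4,5} → only 6 remains.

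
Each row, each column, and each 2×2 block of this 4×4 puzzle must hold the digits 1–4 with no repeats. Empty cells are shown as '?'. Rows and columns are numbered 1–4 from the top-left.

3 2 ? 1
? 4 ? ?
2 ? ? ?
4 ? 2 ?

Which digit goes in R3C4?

R1C3 = 4 (sole candidate).
R2C1 = 1 (sole candidate).
R2C3 = 3 (sole candidate).
R2C4 = 2 (sole candidate).
R3C3 = 1 (sole candidate).
R4C4 = 3 (sole candidate).
R3C2 = 3 (sole candidate).
R3C4 = 4: row 3 has {1,2,3}; col 4 has {1,2,3}; box has {1,2,3} → only 4 remains.

4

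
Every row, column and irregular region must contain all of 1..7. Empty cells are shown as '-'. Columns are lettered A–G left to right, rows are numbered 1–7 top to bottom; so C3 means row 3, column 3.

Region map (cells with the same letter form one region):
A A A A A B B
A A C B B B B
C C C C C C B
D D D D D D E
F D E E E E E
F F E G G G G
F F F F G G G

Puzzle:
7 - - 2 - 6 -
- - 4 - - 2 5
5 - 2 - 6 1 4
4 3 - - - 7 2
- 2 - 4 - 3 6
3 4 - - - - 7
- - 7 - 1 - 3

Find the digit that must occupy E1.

4

G1 = 1 (sole candidate).
B3 = 7 (sole candidate).
D3 = 3 (sole candidate).
E4 = 5 (sole candidate).
A5 = 1 (sole candidate).
C5 = 5 (sole candidate).
E5 = 7 (sole candidate).
C6 = 1 (sole candidate).
E6 = 2 (sole candidate).
F6 = 5 (sole candidate).
F7 = 4 (sole candidate).
B1 = 5 (sole candidate).
C1 = 3 (sole candidate).
E1 = 4: row 1 has {1,2,3,5,6,7}; col 5 has {1,2,5,6,7}; region has {2,3,5,7} → only 4 remains.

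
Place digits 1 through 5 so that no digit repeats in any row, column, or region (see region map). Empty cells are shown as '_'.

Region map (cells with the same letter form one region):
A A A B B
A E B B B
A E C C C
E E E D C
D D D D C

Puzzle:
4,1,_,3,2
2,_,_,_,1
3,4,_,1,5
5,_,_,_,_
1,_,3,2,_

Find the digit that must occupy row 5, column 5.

row 1, column 3 = 5 (sole candidate).
row 2, column 2 = 3 (sole candidate).
row 2, column 3 = 4 (sole candidate).
row 2, column 4 = 5 (sole candidate).
row 3, column 3 = 2 (sole candidate).
row 4, column 2 = 2 (sole candidate).
row 4, column 3 = 1 (sole candidate).
row 4, column 4 = 4 (sole candidate).
row 4, column 5 = 3 (sole candidate).
row 5, column 2 = 5 (sole candidate).
row 5, column 5 = 4: row 5 has {1,2,3,5}; col 5 has {1,2,3,5}; region has {1,2,3,5} → only 4 remains.

4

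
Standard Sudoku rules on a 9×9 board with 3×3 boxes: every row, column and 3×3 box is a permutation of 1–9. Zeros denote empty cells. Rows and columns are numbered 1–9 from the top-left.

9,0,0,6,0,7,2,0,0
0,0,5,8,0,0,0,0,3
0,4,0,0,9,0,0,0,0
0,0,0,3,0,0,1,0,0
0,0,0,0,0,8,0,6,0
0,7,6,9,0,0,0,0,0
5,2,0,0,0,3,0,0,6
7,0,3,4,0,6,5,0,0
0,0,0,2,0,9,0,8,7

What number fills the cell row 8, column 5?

8

row 3, column 1 = 3 (hidden single in row 3).
row 1, column 5 = 3 (hidden single in row 1).
row 3, column 7 = 6 (hidden single in row 3).
row 4, column 5 = 6 (hidden single in row 4).
row 4, column 8 = 7 (hidden single in row 4).
row 2, column 7 = 7 (hidden single in row 2).
row 2, column 8 = 9 (hidden single in row 2).
row 3, column 3 = 7 (hidden single in row 3).
row 3, column 9 = 8 (hidden single in row 3).
row 3, column 6 = 2 (hidden single in row 3).
row 2, column 1 = 2 (hidden single in row 2).
row 2, column 2 = 6 (hidden single in row 2).
row 9, column 2 = 1 (sole candidate).
row 9, column 3 = 4 (sole candidate).
row 9, column 5 = 5 (sole candidate).
row 9, column 7 = 3 (sole candidate).
row 1, column 2 = 8 (sole candidate).
row 1, column 3 = 1 (sole candidate).
row 8, column 2 = 9 (sole candidate).
row 9, column 1 = 6 (sole candidate).
row 4, column 2 = 5 (sole candidate).
row 4, column 6 = 4 (sole candidate).
row 5, column 2 = 3 (sole candidate).
row 7, column 3 = 8 (sole candidate).
row 2, column 6 = 1 (sole candidate).
row 3, column 4 = 5 (sole candidate).
row 3, column 8 = 1 (sole candidate).
row 4, column 1 = 8 (sole candidate).
row 6, column 6 = 5 (sole candidate).
row 7, column 8 = 4 (sole candidate).
row 8, column 8 = 2 (sole candidate).
row 8, column 9 = 1 (sole candidate).
row 1, column 8 = 5 (sole candidate).
row 1, column 9 = 4 (sole candidate).
row 2, column 5 = 4 (sole candidate).
row 6, column 8 = 3 (sole candidate).
row 6, column 9 = 2 (sole candidate).
row 7, column 7 = 9 (sole candidate).
row 8, column 5 = 8: row 8 has {1,2,3,4,5,6,7,9}; col 5 has {3,4,5,6,9}; box has {2,3,4,5,6,9} → only 8 remains.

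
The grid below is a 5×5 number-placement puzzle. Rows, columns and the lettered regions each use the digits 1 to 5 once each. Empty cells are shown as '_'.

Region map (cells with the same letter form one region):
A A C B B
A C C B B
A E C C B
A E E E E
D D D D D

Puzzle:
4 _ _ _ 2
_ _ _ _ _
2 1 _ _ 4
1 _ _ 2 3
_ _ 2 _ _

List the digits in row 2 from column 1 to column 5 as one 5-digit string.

32415

R2C2 = 2: in row 2, 2 can only go here (every other open cell in that row sees a 2).
R2C3 = 4: in row 2, 4 can only go here (every other open cell in that row sees a 4).
R4C3 = 5 (sole candidate).
R3C3 = 3 (sole candidate).
R3C4 = 5 (sole candidate).
R4C2 = 4 (sole candidate).
R1C3 = 1 (sole candidate).
R1C4 = 3 (sole candidate).
R2C4 = 1: row 2 has {2,4}; col 4 has {2,3,5}; region has {2,3,4} → only 1 remains.
R2C5 = 5: row 2 has {1,2,4}; col 5 has {2,3,4}; region has {1,2,3,4} → only 5 remains.
R5C4 = 4 (sole candidate).
R5C5 = 1 (sole candidate).
R1C2 = 5 (sole candidate).
R2C1 = 3: row 2 has {1,2,4,5}; col 1 has {1,2,4}; region has {1,2,4,5} → only 3 remains.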